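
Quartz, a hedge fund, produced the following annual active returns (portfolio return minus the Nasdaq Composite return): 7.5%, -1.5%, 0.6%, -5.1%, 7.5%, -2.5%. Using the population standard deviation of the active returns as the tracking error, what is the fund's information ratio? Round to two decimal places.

0.22

Mean return r̄ = 6.50 / 6 = 1.0833%
Population std dev = √[140.3283 / 6] = 4.8361%
IR = r̄ / tracking error = 1.0833 / 4.8361 = 0.2240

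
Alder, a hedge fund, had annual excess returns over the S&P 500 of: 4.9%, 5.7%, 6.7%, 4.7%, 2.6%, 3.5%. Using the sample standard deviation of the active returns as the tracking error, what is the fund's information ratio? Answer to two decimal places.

Mean return r̄ = 28.10 / 6 = 4.6833%
Sample σ = √[Σ(r − r̄)² / 5] = √[10.8883 / 5] = √2.1777 = 1.4757%
IR = r̄ / tracking error = 4.6833 / 1.4757 = 3.1736

3.17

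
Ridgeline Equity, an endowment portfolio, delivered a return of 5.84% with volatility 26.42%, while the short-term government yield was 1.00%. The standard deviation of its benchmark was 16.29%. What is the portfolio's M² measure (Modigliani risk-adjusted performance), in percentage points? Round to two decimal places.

3.98

Sharpe = (Rp − Rf) / σp = (5.84% − 1.00%) / 26.42% = 0.1832
M² = Rf + Sharpe × σm = 1.00% + 0.1832 × 16.29% = 3.9843%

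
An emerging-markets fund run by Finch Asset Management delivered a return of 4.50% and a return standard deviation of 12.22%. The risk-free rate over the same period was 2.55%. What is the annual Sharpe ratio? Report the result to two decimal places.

Sharpe = (Rp − Rf) / σp = (4.50% − 2.55%) / 12.22% = 1.95% / 12.22% = 0.1596

0.16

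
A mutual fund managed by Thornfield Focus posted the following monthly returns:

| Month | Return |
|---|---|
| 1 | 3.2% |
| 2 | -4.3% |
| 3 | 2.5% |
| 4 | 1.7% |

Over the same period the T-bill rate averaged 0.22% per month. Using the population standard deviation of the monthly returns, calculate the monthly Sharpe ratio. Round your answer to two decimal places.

Mean return r̄ = 3.10 / 4 = 0.7750%
Population σ = √[Σ(r − r̄)² / 4] = √[35.4675 / 4] = √8.8669 = 2.9777%
Sharpe = (r̄ − rf) / σ = (0.7750 − 0.22) / 2.9777 = 0.5550 / 2.9777 = 0.1864

0.19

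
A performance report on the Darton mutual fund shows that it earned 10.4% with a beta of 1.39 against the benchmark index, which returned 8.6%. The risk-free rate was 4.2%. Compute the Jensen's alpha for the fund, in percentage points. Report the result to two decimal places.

CAPM expected return = Rf + β(Rm − Rf) = 4.2% + 1.39 × (8.6% − 4.2%) = 4.2 + 1.39 × 4.40 = 10.3160%
Jensen's α = Rp − E[R] = 10.4% − 10.3160% = 0.0840

0.08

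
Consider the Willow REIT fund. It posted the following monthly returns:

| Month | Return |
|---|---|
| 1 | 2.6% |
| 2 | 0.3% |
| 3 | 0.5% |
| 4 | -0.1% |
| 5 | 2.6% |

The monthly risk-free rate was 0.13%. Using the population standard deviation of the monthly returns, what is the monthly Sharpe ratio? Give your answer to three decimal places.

μ = (2.6 + 0.3 + 0.5 − 0.1 + 2.6) / 5 = 1.1800%
Σ(r − μ)² = 6.9080; population σ = √(6.9080/5) = 1.1754%
Sharpe = (μ − rf) / σ = (1.1800 − 0.13) / 1.1754 = 1.0500 / 1.1754 = 0.8933

0.893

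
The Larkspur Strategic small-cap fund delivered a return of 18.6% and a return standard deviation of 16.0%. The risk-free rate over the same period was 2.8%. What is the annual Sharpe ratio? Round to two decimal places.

Sharpe = (Rp − Rf) / σp = (18.6% − 2.8%) / 16.0% = 15.80% / 16.0% = 0.9875

0.99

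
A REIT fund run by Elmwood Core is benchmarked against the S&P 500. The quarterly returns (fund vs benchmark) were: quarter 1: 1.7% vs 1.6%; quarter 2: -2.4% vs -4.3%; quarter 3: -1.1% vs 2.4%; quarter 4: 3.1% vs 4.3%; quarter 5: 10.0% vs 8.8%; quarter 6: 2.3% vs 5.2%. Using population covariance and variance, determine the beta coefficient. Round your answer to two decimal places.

0.87

r̄p = 2.2667%,  r̄m = 3.0000%
Cov = Σ(rp − r̄p)(rm − r̄m) / 6 = 13.8150
Var(rm) = Σ(rm − r̄m)² / 6 = 15.9633
β = Cov / Var = 13.8150 / 15.9633 = 0.8654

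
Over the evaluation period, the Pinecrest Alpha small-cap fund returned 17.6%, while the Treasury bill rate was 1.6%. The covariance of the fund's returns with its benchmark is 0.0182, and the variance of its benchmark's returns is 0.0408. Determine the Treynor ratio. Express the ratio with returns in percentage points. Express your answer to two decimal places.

35.87

β = Cov / Var = 0.0182 / 0.0408 = 0.4461
Treynor = (Rp − Rf) / β = (17.6% − 1.6%) / 0.4461 = 16.00 / 0.4461 = 35.8664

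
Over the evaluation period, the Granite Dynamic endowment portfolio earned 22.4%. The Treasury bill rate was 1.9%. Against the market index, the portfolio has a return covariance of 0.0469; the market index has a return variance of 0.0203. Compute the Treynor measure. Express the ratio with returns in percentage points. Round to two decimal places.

8.87

β = Cov / Var = 0.0469 / 0.0203 = 2.3103
Treynor = (Rp − Rf) / β = (22.4% − 1.9%) / 2.3103 = 20.50 / 2.3103 = 8.8733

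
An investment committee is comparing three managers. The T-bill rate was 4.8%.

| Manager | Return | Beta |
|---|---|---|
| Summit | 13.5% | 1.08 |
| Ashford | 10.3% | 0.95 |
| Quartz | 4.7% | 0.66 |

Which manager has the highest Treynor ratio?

Summit: Treynor = (13.5% − 4.8%) / 1.08 = 8.056
Ashford: Treynor = (10.3% − 4.8%) / 0.95 = 5.789
Quartz: Treynor = (4.7% − 4.8%) / 0.66 = -0.152
Highest: Summit (8.056).

Summit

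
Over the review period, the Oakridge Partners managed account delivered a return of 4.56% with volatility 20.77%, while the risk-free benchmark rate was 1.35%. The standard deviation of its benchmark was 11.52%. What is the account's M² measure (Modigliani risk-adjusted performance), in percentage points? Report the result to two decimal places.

Sharpe = (Rp − Rf) / σp = (4.56% − 1.35%) / 20.77% = 0.1545
M² = Rf + Sharpe × σm = 1.35% + 0.1545 × 11.52% = 3.1298%

3.13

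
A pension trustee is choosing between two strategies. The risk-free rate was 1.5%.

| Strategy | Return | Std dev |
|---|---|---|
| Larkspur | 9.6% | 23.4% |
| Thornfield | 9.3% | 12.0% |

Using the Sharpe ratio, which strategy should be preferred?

Larkspur: Sharpe ratio = (9.6% − 1.5%) / 23.4% = 0.346
Thornfield: Sharpe ratio = (9.3% − 1.5%) / 12.0% = 0.650
Highest: Thornfield (0.650).

Thornfield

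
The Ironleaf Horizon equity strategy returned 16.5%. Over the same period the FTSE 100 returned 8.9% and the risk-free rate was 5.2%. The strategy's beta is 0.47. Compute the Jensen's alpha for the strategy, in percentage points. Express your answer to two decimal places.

9.56

CAPM expected return = Rf + β(Rm − Rf) = 5.2% + 0.47 × (8.9% − 5.2%) = 5.2 + 0.47 × 3.70 = 6.9390%
Jensen's α = Rp − E[R] = 16.5% − 6.9390% = 9.5610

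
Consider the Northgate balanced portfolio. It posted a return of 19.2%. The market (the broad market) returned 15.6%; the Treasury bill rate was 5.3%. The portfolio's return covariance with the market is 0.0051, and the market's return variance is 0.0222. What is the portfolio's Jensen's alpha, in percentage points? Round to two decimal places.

β = Cov / Var = 0.0051 / 0.0222 = 0.2297
E[R] = Rf + β(Rm − Rf) = 5.3% + 0.2297 × (15.6% − 5.3%) = 7.6659%
α = Rp − E[R] = 19.2% − 7.6659% = 11.5341

11.53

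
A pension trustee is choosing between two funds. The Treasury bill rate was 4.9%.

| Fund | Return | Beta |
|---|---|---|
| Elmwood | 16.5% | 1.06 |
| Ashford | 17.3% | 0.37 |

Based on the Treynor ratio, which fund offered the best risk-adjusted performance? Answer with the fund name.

Elmwood: Treynor = (16.5% − 4.9%) / 1.06 = 10.943
Ashford: Treynor = (17.3% − 4.9%) / 0.37 = 33.514
Highest: Ashford (33.514).

Ashford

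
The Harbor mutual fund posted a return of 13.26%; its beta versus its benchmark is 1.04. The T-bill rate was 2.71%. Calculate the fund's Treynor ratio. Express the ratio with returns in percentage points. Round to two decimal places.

10.14

Treynor = (Rp − Rf) / β = (13.26% − 2.71%) / 1.04 = 10.55 / 1.04 = 10.1442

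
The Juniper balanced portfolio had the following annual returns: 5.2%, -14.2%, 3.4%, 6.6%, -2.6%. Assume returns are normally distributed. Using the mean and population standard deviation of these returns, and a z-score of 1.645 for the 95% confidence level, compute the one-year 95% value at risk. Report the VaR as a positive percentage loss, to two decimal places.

12.85

Mean return r̄ = -1.60 / 5 = -0.3200%
Σ(r − r̄)² = 290.0480; population σ = √(290.0480/5) = 7.6164%
VaR = −(r̄ − z·σ) = −(-0.3200 − 1.645 × 7.6164) = −(-12.8490) = 12.8490%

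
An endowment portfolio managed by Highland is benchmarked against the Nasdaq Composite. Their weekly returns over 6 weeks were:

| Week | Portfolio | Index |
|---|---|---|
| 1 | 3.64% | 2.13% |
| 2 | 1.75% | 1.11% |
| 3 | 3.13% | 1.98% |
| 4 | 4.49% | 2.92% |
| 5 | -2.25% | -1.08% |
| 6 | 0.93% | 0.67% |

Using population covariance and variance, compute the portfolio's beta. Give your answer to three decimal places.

1.722

r̄p = 1.9483%,  r̄m = 1.2883%
Cov = Σ(rp − r̄p)(rm − r̄m) / 6 = 2.8327
Var(rm) = Σ(rm − r̄m)² / 6 = 1.6454
β = Cov / Var = 2.8327 / 1.6454 = 1.7216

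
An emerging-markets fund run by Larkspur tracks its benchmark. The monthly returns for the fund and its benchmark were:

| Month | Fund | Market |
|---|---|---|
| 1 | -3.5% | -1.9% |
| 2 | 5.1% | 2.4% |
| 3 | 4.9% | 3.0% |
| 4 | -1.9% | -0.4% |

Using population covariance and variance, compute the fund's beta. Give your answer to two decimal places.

1.91

r̄p = 1.1500%,  r̄m = 0.7750%
Cov = Σ(rp − r̄p)(rm − r̄m) / 4 = 7.6963
Var(rm) = Σ(rm − r̄m)² / 4 = 4.0319
β = Cov / Var = 7.6963 / 4.0319 = 1.9089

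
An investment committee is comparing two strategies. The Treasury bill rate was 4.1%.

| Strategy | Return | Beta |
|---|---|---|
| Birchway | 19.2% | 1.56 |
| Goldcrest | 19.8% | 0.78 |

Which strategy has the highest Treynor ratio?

Goldcrest

Birchway: Treynor = (19.2% − 4.1%) / 1.56 = 9.679
Goldcrest: Treynor = (19.8% − 4.1%) / 0.78 = 20.128
Highest: Goldcrest (20.128).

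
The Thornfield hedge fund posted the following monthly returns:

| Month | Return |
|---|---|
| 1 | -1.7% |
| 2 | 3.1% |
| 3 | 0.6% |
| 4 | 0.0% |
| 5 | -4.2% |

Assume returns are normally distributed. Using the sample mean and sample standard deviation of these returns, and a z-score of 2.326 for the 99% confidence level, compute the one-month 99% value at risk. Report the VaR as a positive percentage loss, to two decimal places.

6.76

r̄ = (-1.7 + 3.1 + 0.6 + 0 − 4.2) / 5 = -2.20 / 5 = -0.4400%
Σ(r − r̄)² = (-1.7 − (-0.4400))² + (3.1 − (-0.4400))² + (0.6 − (-0.4400))² + … = 29.5320
σ = √[29.5320 / 4] = 2.7172%
VaR = −(r̄ − z·σ) = −(-0.4400 − 2.326 × 2.7172) = −(-6.7602) = 6.7602%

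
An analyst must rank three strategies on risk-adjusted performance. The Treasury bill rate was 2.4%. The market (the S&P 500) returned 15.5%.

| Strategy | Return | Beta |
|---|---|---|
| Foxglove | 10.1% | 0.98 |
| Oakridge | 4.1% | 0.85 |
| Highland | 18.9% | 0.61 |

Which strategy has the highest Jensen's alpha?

Highland

Foxglove: α = 10.1% − [2.4% + 0.98 × (15.5% − 2.4%)] = -5.138
Oakridge: α = 4.1% − [2.4% + 0.85 × (15.5% − 2.4%)] = -9.435
Highland: α = 18.9% − [2.4% + 0.61 × (15.5% − 2.4%)] = 8.509
Highest: Highland (8.509).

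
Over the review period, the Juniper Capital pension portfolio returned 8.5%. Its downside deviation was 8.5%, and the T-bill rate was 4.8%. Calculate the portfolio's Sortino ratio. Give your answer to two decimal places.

Sortino = (Rp − Rf) / σd = (8.5% − 4.8%) / 8.5% = 3.70% / 8.5% = 0.4353

0.44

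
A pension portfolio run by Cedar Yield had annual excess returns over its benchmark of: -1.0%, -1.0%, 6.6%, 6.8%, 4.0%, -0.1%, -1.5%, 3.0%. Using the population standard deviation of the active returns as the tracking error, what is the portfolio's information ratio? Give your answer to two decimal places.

0.65

r̄ = (-1 − 1 + 6.6 + 6.8 + 4 − 0.1 − 1.5 + 3) / 8 = 2.1000%
Σ(r − r̄)² = 83.7800; population σ = √(83.7800/8) = 3.2361%
IR = r̄ / tracking error = 2.1000 / 3.2361 = 0.6489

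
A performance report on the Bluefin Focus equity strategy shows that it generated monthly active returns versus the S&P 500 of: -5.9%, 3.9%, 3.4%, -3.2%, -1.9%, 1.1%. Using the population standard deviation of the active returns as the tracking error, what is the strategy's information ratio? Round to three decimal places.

r̄ = (-5.9 + 3.9 + 3.4 − 3.2 − 1.9 + 1.1) / 6 = -2.60 / 6 = -0.4333%
Σ(r − r̄)² = 75.5133; population σ = √(75.5133/6) = 3.5476%
IR = r̄ / tracking error = -0.4333 / 3.5476 = -0.1221

-0.122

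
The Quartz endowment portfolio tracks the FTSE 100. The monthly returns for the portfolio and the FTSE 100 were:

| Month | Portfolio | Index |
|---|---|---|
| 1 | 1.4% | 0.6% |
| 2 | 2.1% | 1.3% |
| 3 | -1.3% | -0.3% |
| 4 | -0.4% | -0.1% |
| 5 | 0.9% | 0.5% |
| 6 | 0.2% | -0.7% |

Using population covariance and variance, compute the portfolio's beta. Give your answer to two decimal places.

1.41

r̄p = 0.4833%,  r̄m = 0.2167%
Cov = Σ(rp − r̄p)(rm − r̄m) / 6 = 0.6136
Var(rm) = Σ(rm − r̄m)² / 6 = 0.4347
β = Cov / Var = 0.6136 / 0.4347 = 1.4115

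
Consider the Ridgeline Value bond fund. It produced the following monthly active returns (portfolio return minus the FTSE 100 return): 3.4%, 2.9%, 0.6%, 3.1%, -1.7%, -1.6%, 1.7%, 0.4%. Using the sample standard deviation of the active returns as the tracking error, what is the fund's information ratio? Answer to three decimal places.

0.543

μ = (3.4 + 2.9 + 0.6 + 3.1 − 1.7 − 1.6 + 1.7 + 0.4) / 8 = 1.1000%
Σ(r − μ)² = 28.7600; sample σ = √(28.7600/7) = 2.0270%
IR = μ / tracking error = 1.1000 / 2.0270 = 0.5427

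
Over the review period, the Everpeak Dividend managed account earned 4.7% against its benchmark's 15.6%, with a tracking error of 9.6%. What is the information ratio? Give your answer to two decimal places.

-1.14

IR = (Rp − Rb) / TE = (4.7% − 15.6%) / 9.6% = -10.90% / 9.6% = -1.1354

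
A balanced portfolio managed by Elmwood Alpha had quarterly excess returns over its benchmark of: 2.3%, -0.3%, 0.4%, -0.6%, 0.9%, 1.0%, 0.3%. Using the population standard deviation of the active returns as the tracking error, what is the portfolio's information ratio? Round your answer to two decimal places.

0.64

μ = (2.3 − 0.3 + 0.4 − 0.6 + 0.9 + 1 + 0.3) / 7 = 4.00 / 7 = 0.5714%
Population std dev = √[5.5143 / 7] = 0.8876%
IR = μ / tracking error = 0.5714 / 0.8876 = 0.6438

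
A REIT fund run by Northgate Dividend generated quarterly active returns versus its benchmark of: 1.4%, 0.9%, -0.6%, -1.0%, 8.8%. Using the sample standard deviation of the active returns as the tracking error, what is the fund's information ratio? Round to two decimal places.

μ = (1.4 + 0.9 − 0.6 − 1 + 8.8) / 5 = 9.50 / 5 = 1.9000%
Σ(r − μ)² = (1.4 − 1.9000)² + (0.9 − 1.9000)² + (-0.6 − 1.9000)² + … = 63.5200
sample σ = √(63.5200 / 4) = √15.8800 = 3.9850%
IR = μ / tracking error = 1.9000 / 3.9850 = 0.4768

0.48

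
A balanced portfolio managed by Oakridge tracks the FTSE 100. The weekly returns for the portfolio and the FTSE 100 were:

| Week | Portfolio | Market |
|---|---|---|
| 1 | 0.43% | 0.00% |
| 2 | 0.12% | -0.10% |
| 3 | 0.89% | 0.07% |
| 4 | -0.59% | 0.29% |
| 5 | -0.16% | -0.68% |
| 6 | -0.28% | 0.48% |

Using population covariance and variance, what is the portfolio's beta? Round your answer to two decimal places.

-0.19

r̄p = 0.0683%,  r̄m = 0.0100%
Cov = Σ(rp − r̄p)(rm − r̄m) / 6 = -0.0251
Var(rm) = Σ(rm − r̄m)² / 6 = 0.1319
β = Cov / Var = -0.0251 / 0.1319 = -0.1903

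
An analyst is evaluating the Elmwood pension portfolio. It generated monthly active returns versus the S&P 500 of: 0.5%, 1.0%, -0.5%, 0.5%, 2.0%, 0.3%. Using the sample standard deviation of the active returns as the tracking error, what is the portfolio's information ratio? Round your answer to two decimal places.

μ = (0.5 + 1 − 0.5 + 0.5 + 2 + 0.3) / 6 = 3.80 / 6 = 0.6333%
Sample std dev = √[3.4333 / 5] = 0.8286%
IR = μ / tracking error = 0.6333 / 0.8286 = 0.7643

0.76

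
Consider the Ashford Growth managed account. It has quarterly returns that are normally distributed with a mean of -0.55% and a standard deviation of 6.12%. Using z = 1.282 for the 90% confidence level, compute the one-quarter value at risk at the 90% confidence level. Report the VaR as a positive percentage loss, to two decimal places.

8.40

VaR (as % loss) = −(μ − z·σ) = −(-0.55% − 1.282 × 6.12%) = −(-8.39584%) = 8.39584%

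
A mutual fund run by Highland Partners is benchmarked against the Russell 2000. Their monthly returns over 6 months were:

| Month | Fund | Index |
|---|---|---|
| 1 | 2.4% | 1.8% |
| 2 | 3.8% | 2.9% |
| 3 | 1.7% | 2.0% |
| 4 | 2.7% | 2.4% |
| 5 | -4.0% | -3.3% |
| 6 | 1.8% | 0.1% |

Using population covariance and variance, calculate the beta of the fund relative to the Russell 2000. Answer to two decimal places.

1.14

r̄p = 1.4000%,  r̄m = 0.9833%
Cov = Σ(rp − r̄p)(rm − r̄m) / 6 = 5.0567
Var(rm) = Σ(rm − r̄m)² / 6 = 4.4181
β = Cov / Var = 5.0567 / 4.4181 = 1.1445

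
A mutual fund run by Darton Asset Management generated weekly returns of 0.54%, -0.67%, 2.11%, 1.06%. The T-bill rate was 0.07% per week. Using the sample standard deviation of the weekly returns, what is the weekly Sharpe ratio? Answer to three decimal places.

r̄ = (0.54 − 0.67 + 2.11 + 1.06) / 4 = 0.7600%
Sample std dev = √[4.0058 / 3] = 1.1555%
Sharpe = (r̄ − rf) / σ = (0.7600 − 0.07) / 1.1555 = 0.6900 / 1.1555 = 0.5971

0.597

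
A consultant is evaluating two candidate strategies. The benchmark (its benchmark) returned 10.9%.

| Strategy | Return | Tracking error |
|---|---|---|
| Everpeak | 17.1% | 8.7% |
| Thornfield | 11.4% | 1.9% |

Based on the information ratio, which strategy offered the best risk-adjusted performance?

Everpeak: IR = (17.1% − 10.9%) / 8.7% = 0.713
Thornfield: IR = (11.4% − 10.9%) / 1.9% = 0.263
Highest: Everpeak (0.713).

Everpeak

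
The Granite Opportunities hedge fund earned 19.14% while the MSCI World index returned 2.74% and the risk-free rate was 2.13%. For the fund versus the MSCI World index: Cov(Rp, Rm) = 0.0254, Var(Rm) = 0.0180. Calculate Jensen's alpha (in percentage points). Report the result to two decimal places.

β = Cov / Var = 0.0254 / 0.0180 = 1.4111
E[R] = Rf + β(Rm − Rf) = 2.13% + 1.4111 × (2.74% − 2.13%) = 2.9908%
α = Rp − E[R] = 19.14% − 2.9908% = 16.1492

16.15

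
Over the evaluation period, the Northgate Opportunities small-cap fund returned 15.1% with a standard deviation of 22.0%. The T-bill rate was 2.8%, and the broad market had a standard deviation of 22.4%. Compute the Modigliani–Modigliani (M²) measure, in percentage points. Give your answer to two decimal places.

Sharpe = (Rp − Rf) / σp = (15.1% − 2.8%) / 22.0% = 0.5591
M² = Rf + Sharpe × σm = 2.8% + 0.5591 × 22.4% = 15.3238%

15.32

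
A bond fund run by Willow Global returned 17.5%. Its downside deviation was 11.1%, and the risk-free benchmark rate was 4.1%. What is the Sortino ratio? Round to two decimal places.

Sortino = (Rp − Rf) / σd = (17.5% − 4.1%) / 11.1% = 13.40% / 11.1% = 1.2072

1.21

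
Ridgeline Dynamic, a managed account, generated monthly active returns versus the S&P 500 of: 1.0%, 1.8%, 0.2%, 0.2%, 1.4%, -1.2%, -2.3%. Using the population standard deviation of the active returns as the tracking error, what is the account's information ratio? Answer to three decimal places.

Mean return r̄ = 1.10 / 7 = 0.1571%
Population std dev = √[12.8371 / 7] = 1.3542%
IR = r̄ / tracking error = 0.1571 / 1.3542 = 0.1160

0.116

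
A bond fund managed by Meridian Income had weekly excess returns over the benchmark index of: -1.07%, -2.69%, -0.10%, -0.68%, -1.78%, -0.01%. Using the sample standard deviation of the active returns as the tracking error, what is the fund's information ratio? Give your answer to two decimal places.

r̄ = (-1.07 − 2.69 − 0.1 − 0.68 − 1.78 − 0.01) / 6 = -1.0550%
Σ(r − r̄)² = 5.3438; sample σ = √(5.3438/5) = 1.0338%
IR = r̄ / tracking error = -1.0550 / 1.0338 = -1.0205

-1.02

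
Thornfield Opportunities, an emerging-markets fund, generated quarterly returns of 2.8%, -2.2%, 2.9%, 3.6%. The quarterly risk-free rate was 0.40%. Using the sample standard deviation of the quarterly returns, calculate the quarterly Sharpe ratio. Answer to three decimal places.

Mean return μ = 7.10 / 4 = 1.7750%
Σ(r − μ)² = (2.8 − 1.7750)² + (-2.2 − 1.7750)² + … = 21.4475
σ = √[21.4475 / 3] = 2.6738%
Sharpe = (μ − rf) / σ = (1.7750 − 0.4) / 2.6738 = 1.3750 / 2.6738 = 0.5142

0.514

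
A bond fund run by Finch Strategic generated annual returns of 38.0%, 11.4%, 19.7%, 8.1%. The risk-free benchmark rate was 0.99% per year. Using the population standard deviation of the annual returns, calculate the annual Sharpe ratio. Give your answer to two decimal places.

r̄ = (38 + 11.4 + 19.7 + 8.1) / 4 = 77.20 / 4 = 19.3000%
Population std dev = √[537.7000 / 4] = 11.5942%
Sharpe = (r̄ − rf) / σ = (19.3000 − 0.99) / 11.5942 = 18.3100 / 11.5942 = 1.5792

1.58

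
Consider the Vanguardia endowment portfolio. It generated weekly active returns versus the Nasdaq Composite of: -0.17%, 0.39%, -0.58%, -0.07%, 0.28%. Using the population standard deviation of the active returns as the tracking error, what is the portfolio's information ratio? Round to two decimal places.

r̄ = (-0.17 + 0.39 − 0.58 − 0.07 + 0.28) / 5 = -0.0300%
Population σ = √[Σ(r − r̄)² / 5] = √[0.5962 / 5] = √0.1192 = 0.3453%
IR = r̄ / tracking error = -0.0300 / 0.3453 = -0.0869

-0.09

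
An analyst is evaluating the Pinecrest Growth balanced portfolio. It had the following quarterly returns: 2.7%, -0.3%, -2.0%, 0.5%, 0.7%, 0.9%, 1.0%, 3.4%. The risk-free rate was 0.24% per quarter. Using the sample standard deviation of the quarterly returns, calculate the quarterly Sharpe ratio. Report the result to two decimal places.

0.37

r̄ = (2.7 − 0.3 − 2 + 0.5 + 0.7 + 0.9 + 1 + 3.4) / 8 = 0.8625%
Σ(r − r̄)² = (2.7 − 0.8625)² + (-0.3 − 0.8625)² + … = 19.5388
sample σ = √(19.5388 / 7) = √2.7913 = 1.6707%
Sharpe = (r̄ − rf) / σ = (0.8625 − 0.24) / 1.6707 = 0.6225 / 1.6707 = 0.3726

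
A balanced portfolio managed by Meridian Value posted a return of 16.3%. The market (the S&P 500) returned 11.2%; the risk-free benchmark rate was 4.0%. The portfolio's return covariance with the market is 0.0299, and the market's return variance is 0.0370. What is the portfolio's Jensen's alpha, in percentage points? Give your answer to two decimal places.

β = Cov / Var = 0.0299 / 0.0370 = 0.8081
E[R] = Rf + β(Rm − Rf) = 4.0% + 0.8081 × (11.2% − 4.0%) = 9.8183%
α = Rp − E[R] = 16.3% − 9.8183% = 6.4817

6.48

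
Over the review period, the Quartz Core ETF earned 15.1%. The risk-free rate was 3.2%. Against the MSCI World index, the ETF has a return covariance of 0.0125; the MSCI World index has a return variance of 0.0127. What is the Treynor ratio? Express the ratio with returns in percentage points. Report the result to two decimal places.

β = Cov / Var = 0.0125 / 0.0127 = 0.9843
Treynor = (Rp − Rf) / β = (15.1% − 3.2%) / 0.9843 = 11.90 / 0.9843 = 12.0898

12.09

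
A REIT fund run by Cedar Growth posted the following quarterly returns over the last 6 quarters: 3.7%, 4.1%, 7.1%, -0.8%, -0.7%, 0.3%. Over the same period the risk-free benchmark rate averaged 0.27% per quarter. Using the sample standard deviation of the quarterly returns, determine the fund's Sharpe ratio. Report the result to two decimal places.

0.63

Mean return μ = 13.70 / 6 = 2.2833%
Σ(r − μ)² = 50.8483; sample σ = √(50.8483/5) = 3.1890%
Sharpe = (μ − rf) / σ = (2.2833 − 0.27) / 3.1890 = 2.0133 / 3.1890 = 0.6313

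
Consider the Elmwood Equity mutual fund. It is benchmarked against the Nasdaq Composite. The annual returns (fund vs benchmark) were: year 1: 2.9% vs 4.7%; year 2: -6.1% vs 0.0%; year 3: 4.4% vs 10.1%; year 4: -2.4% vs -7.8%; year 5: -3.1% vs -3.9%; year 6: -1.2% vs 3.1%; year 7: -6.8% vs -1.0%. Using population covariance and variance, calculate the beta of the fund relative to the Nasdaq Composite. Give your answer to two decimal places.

0.49

r̄p = -1.7571%,  r̄m = 0.7429%
Cov = Σ(rp − r̄p)(rm − r̄m) / 7 = 14.4424
Var(rm) = Σ(rm − r̄m)² / 7 = 29.5567
β = Cov / Var = 14.4424 / 29.5567 = 0.4886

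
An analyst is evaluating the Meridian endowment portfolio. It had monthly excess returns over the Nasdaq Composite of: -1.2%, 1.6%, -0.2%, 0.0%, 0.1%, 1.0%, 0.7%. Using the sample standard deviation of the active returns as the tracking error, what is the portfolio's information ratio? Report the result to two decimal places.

0.31

r̄ = (-1.2 + 1.6 − 0.2 + 0 + 0.1 + 1 + 0.7) / 7 = 0.2857%
Σ(r − r̄)² = 4.9686; sample σ = √(4.9686/6) = 0.9100%
IR = r̄ / tracking error = 0.2857 / 0.9100 = 0.3140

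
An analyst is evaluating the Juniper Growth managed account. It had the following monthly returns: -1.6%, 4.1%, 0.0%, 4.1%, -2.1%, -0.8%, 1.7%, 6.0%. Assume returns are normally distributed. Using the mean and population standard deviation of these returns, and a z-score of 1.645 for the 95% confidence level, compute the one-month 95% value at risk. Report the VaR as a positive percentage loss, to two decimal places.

3.22

μ = (-1.6 + 4.1 + 0 + 4.1 − 2.1 − 0.8 + 1.7 + 6) / 8 = 1.4250%
Population std dev = √[63.8750 / 8] = 2.8257%
VaR = −(μ − z·σ) = −(1.4250 − 1.645 × 2.8257) = −(-3.2233) = 3.2233%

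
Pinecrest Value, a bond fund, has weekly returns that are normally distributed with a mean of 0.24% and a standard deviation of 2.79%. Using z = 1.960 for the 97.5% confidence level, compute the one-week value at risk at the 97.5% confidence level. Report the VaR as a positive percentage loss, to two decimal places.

VaR (as % loss) = −(μ − z·σ) = −(0.24% − 1.960 × 2.79%) = −(-5.2284%) = 5.2284%

5.23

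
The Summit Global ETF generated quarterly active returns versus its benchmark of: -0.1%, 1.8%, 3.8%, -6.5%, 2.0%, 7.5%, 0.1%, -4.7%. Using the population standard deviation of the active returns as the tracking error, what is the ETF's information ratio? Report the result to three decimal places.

μ = (-0.1 + 1.8 + 3.8 − 6.5 + 2 + 7.5 + 0.1 − 4.7) / 8 = 3.90 / 8 = 0.4875%
Population std dev = √[140.3888 / 8] = 4.1891%
IR = μ / tracking error = 0.4875 / 4.1891 = 0.1164

0.116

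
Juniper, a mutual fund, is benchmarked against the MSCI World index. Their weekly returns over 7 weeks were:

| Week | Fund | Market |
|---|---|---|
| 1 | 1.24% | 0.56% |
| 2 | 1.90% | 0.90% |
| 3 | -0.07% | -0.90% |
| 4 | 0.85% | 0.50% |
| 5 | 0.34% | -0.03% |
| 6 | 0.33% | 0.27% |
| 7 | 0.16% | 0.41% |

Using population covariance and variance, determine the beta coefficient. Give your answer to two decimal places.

r̄p = 0.6786%,  r̄m = 0.2443%
Cov = Σ(rp − r̄p)(rm − r̄m) / 7 = 0.2681
Var(rm) = Σ(rm − r̄m)² / 7 = 0.2868
β = Cov / Var = 0.2681 / 0.2868 = 0.9348

0.93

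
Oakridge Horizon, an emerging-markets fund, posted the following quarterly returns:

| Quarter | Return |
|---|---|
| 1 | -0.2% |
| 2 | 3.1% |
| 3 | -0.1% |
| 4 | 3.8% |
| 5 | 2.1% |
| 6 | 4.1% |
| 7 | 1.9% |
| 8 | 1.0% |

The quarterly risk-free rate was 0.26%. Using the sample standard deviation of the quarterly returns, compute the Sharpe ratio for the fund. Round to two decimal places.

1.03

Mean return μ = 15.70 / 8 = 1.9625%
Σ(r − μ)² = 19.1188; sample σ = √(19.1188/7) = 1.6527%
Sharpe = (μ − rf) / σ = (1.9625 − 0.26) / 1.6527 = 1.7025 / 1.6527 = 1.0301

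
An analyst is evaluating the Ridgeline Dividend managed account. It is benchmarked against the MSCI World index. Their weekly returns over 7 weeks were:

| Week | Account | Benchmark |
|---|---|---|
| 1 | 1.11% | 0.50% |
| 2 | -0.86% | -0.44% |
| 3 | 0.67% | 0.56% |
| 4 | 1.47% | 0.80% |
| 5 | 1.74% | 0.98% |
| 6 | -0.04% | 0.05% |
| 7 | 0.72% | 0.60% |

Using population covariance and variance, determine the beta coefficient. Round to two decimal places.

1.81

r̄p = 0.6871%,  r̄m = 0.4357%
Cov = Σ(rp − r̄p)(rm − r̄m) / 7 = 0.3606
Var(rm) = Σ(rm − r̄m)² / 7 = 0.1987
β = Cov / Var = 0.3606 / 0.1987 = 1.8148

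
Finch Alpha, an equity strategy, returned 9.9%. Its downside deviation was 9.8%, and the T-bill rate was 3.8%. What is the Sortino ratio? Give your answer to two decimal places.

0.62

Sortino = (Rp − Rf) / σd = (9.9% − 3.8%) / 9.8% = 6.10% / 9.8% = 0.6224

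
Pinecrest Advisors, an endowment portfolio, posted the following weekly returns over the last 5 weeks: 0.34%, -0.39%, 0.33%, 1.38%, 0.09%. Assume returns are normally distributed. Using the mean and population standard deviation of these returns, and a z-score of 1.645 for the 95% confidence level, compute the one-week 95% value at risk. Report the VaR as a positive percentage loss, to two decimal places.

0.60

μ = (0.34 − 0.39 + 0.33 + 1.38 + 0.09) / 5 = 0.3500%
Σ(r − μ)² = (0.34 − 0.3500)² + (-0.39 − 0.3500)² + … = 1.6766
population σ = √(1.6766 / 5) = √0.3353 = 0.5791%
VaR = −(μ − z·σ) = −(0.3500 − 1.645 × 0.5791) = −(-0.6026) = 0.6026%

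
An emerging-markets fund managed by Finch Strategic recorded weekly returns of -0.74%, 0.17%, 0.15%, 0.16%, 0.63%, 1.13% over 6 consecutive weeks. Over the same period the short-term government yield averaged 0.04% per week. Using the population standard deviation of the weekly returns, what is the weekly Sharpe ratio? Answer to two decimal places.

μ = (-0.74 + 0.17 + 0.15 + 0.16 + 0.63 + 1.13) / 6 = 1.500 / 6 = 0.2500%
Σ(r − μ)² = 1.9234; population σ = √(1.9234/6) = 0.5662%
Sharpe = (μ − rf) / σ = (0.2500 − 0.04) / 0.5662 = 0.2100 / 0.5662 = 0.3709

0.37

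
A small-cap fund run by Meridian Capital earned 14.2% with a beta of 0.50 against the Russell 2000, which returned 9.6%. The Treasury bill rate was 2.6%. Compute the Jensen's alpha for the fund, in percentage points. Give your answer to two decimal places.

8.10

CAPM expected return = Rf + β(Rm − Rf) = 2.6% + 0.50 × (9.6% − 2.6%) = 2.6 + 0.50 × 7.00 = 6.1000%
Jensen's α = Rp − E[R] = 14.2% − 6.1000% = 8.1000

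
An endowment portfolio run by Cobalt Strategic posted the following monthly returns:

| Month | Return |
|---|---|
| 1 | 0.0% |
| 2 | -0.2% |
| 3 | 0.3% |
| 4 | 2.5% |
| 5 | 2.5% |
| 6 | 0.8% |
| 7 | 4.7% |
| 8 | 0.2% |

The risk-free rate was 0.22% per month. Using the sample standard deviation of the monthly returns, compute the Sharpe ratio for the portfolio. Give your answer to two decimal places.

r̄ = (0 − 0.2 + 0.3 + 2.5 + 2.5 + 0.8 + 4.7 + 0.2) / 8 = 1.3500%
Σ(r − r̄)² = 20.8200; sample σ = √(20.8200/7) = 1.7246%
Sharpe = (r̄ − rf) / σ = (1.3500 − 0.22) / 1.7246 = 1.1300 / 1.7246 = 0.6552

0.66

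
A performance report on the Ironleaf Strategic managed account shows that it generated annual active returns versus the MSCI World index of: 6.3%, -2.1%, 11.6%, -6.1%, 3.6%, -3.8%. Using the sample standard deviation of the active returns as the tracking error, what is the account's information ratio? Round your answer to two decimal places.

0.23

r̄ = (6.3 − 2.1 + 11.6 − 6.1 + 3.6 − 3.8) / 6 = 1.5833%
Σ(r − r̄)² = (6.3 − 1.5833)² + (-2.1 − 1.5833)² + (11.6 − 1.5833)² + … = 228.2283
sample σ = √(228.2283 / 5) = √45.6457 = 6.7562%
IR = r̄ / tracking error = 1.5833 / 6.7562 = 0.2343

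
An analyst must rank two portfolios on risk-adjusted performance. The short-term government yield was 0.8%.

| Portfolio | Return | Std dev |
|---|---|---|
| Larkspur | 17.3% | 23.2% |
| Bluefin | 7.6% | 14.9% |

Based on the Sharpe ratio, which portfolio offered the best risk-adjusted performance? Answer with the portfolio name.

Larkspur

Larkspur: Sharpe ratio = (17.3% − 0.8%) / 23.2% = 0.711
Bluefin: Sharpe ratio = (7.6% − 0.8%) / 14.9% = 0.456
Highest: Larkspur (0.711).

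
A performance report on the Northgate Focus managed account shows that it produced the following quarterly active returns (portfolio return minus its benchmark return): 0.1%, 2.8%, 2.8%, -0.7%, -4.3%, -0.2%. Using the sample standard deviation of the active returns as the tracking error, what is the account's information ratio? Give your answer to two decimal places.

0.03

μ = (0.1 + 2.8 + 2.8 − 0.7 − 4.3 − 0.2) / 6 = 0.50 / 6 = 0.0833%
Σ(r − μ)² = (0.1 − 0.0833)² + (2.8 − 0.0833)² + … = 34.6683
sample σ = √(34.6683 / 5) = √6.9337 = 2.6332%
IR = μ / tracking error = 0.0833 / 2.6332 = 0.0316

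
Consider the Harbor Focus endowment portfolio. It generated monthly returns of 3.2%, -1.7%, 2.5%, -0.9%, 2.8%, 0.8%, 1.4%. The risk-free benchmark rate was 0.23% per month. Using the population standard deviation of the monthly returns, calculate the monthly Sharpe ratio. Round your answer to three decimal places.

r̄ = (3.2 − 1.7 + 2.5 − 0.9 + 2.8 + 0.8 + 1.4) / 7 = 8.10 / 7 = 1.1571%
Σ(r − r̄)² = (3.2 − 1.1571)² + (-1.7 − 1.1571)² + … = 21.2571
σ = √[21.2571 / 7] = 1.7426%
Sharpe = (r̄ − rf) / σ = (1.1571 − 0.23) / 1.7426 = 0.9271 / 1.7426 = 0.5320

0.532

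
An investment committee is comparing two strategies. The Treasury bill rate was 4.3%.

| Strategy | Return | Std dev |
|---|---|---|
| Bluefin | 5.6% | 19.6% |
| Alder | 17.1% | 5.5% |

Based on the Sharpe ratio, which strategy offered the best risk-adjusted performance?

Bluefin: Sharpe ratio = (5.6% − 4.3%) / 19.6% = 0.066
Alder: Sharpe ratio = (17.1% − 4.3%) / 5.5% = 2.327
Highest: Alder (2.327).

Alder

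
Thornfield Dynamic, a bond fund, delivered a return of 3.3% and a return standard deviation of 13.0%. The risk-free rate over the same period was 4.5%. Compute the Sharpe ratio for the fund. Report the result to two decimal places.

-0.09

Sharpe = (Rp − Rf) / σp = (3.3% − 4.5%) / 13.0% = -1.20% / 13.0% = -0.0923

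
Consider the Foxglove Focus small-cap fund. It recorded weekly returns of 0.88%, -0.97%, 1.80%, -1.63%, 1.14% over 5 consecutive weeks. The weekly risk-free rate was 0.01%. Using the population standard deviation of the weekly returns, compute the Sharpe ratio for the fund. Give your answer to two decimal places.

μ = (0.88 − 0.97 + 1.8 − 1.63 + 1.14) / 5 = 1.220 / 5 = 0.2440%
Σ(r − μ)² = (0.88 − 0.2440)² + (-0.97 − 0.2440)² + (1.8 − 0.2440)² + … = 8.6141
population σ = √(8.6141 / 5) = √1.7228 = 1.3126%
Sharpe = (μ − rf) / σ = (0.2440 − 0.01) / 1.3126 = 0.2340 / 1.3126 = 0.1783

0.18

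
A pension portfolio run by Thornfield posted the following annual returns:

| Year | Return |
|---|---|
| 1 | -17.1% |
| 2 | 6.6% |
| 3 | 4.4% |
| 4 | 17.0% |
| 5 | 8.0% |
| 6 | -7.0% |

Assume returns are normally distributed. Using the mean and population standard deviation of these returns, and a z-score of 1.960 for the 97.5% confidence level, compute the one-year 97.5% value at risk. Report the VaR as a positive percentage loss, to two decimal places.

19.69

Mean return μ = 11.90 / 6 = 1.9833%
Population std dev = √[733.7283 / 6] = 11.0584%
VaR = −(μ − z·σ) = −(1.9833 − 1.960 × 11.0584) = −(-19.6912) = 19.6912%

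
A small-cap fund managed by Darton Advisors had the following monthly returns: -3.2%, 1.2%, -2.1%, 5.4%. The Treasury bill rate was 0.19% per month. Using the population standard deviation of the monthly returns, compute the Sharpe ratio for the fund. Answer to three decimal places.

μ = (-3.2 + 1.2 − 2.1 + 5.4) / 4 = 1.30 / 4 = 0.3250%
Population σ = √[Σ(r − μ)² / 4] = √[44.8275 / 4] = √11.2069 = 3.3477%
Sharpe = (μ − rf) / σ = (0.3250 − 0.19) / 3.3477 = 0.1350 / 3.3477 = 0.0403

0.040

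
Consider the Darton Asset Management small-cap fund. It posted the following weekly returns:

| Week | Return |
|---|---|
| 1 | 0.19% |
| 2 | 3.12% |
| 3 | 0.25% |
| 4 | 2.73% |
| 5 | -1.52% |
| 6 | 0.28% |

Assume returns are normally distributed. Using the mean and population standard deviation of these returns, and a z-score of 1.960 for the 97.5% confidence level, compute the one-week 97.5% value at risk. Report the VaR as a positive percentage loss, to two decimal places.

2.30

r̄ = (0.19 + 3.12 + 0.25 + 2.73 − 1.52 + 0.28) / 6 = 0.8417%
Population std dev = √[15.4243 / 6] = 1.6033%
VaR = −(r̄ − z·σ) = −(0.8417 − 1.960 × 1.6033) = −(-2.3008) = 2.3008%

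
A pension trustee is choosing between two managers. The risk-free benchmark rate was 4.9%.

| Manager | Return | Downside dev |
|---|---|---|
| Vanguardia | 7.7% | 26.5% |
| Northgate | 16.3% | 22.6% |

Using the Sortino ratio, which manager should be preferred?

Vanguardia: Sortino ratio = (7.7% − 4.9%) / 26.5% = 0.106
Northgate: Sortino ratio = (16.3% − 4.9%) / 22.6% = 0.504
Highest: Northgate (0.504).

Northgate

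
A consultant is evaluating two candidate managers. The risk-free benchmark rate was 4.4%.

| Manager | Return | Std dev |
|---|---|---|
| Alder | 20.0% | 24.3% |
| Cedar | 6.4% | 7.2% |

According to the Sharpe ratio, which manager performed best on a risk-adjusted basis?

Alder: Sharpe ratio = (20.0% − 4.4%) / 24.3% = 0.642
Cedar: Sharpe ratio = (6.4% − 4.4%) / 7.2% = 0.278
Highest: Alder (0.642).

Alder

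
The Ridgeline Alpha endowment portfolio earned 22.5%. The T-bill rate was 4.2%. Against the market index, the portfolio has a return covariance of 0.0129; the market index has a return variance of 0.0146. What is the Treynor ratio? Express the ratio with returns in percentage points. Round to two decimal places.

20.71

β = Cov / Var = 0.0129 / 0.0146 = 0.8836
Treynor = (Rp − Rf) / β = (22.5% − 4.2%) / 0.8836 = 18.30 / 0.8836 = 20.7107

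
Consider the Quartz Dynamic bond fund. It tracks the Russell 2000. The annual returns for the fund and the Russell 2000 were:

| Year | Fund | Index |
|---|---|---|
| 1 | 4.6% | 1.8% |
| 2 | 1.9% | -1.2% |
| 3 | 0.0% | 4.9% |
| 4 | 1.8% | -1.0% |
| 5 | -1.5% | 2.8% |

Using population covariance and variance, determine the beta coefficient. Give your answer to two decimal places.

r̄p = 1.3600%,  r̄m = 1.4600%
Cov = Σ(rp − r̄p)(rm − r̄m) / 5 = -1.9856
Var(rm) = Σ(rm − r̄m)² / 5 = 5.3744
β = Cov / Var = -1.9856 / 5.3744 = -0.3695

-0.37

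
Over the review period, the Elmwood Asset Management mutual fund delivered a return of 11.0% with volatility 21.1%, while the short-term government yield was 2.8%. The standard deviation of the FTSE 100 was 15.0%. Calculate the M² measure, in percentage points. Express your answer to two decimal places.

8.63

Sharpe = (Rp − Rf) / σp = (11.0% − 2.8%) / 21.1% = 0.3886
M² = Rf + Sharpe × σm = 2.8% + 0.3886 × 15.0% = 8.6290%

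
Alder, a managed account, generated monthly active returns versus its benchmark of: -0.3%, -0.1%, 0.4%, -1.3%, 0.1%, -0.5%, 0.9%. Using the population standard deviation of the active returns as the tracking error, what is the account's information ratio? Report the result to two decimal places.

r̄ = (-0.3 − 0.1 + 0.4 − 1.3 + 0.1 − 0.5 + 0.9) / 7 = -0.80 / 7 = -0.1143%
Σ(r − r̄)² = 2.9286; population σ = √(2.9286/7) = 0.6468%
IR = r̄ / tracking error = -0.1143 / 0.6468 = -0.1767

-0.18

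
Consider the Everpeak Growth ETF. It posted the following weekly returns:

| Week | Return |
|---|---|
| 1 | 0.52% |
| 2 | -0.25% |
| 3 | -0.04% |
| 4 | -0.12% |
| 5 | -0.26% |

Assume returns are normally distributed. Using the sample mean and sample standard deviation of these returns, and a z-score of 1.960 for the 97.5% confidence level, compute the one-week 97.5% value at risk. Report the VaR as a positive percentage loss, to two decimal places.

Mean return r̄ = -0.150 / 5 = -0.0300%
Sample σ = √[Σ(r − r̄)² / 4] = √[0.4120 / 4] = √0.1030 = 0.3209%
VaR = −(r̄ − z·σ) = −(-0.0300 − 1.960 × 0.3209) = −(-0.6590) = 0.6590%

0.66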